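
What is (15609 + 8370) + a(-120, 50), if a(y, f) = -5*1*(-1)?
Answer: 23984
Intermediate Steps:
a(y, f) = 5 (a(y, f) = -5*(-1) = 5)
(15609 + 8370) + a(-120, 50) = (15609 + 8370) + 5 = 23979 + 5 = 23984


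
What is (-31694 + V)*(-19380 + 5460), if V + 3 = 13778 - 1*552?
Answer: 257116320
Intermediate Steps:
V = 13223 (V = -3 + (13778 - 1*552) = -3 + (13778 - 552) = -3 + 13226 = 13223)
(-31694 + V)*(-19380 + 5460) = (-31694 + 13223)*(-19380 + 5460) = -18471*(-13920) = 257116320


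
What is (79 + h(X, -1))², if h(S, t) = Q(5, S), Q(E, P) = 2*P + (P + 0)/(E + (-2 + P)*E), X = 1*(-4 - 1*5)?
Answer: 9357481/2500 ≈ 3743.0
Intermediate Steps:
X = -9 (X = 1*(-4 - 5) = 1*(-9) = -9)
Q(E, P) = 2*P + P/(E + E*(-2 + P))
h(S, t) = S*(-9 + 10*S)/(5*(-1 + S)) (h(S, t) = S*(1 - 2*5 + 2*5*S)/(5*(-1 + S)) = S*(⅕)*(1 - 10 + 10*S)/(-1 + S) = S*(⅕)*(-9 + 10*S)/(-1 + S) = S*(-9 + 10*S)/(5*(-1 + S)))
(79 + h(X, -1))² = (79 + (⅕)*(-9)*(-9 + 10*(-9))/(-1 - 9))² = (79 + (⅕)*(-9)*(-9 - 90)/(-10))² = (79 + (⅕)*(-9)*(-⅒)*(-99))² = (79 - 891/50)² = (3059/50)² = 9357481/2500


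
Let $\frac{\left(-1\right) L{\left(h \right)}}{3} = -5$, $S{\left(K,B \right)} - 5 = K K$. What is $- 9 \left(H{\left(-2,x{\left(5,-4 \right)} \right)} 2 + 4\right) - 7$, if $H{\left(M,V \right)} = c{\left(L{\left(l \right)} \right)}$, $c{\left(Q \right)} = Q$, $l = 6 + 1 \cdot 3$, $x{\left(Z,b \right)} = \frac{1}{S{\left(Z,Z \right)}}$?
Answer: $-313$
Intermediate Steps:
$S{\left(K,B \right)} = 5 + K^{2}$ ($S{\left(K,B \right)} = 5 + K K = 5 + K^{2}$)
$x{\left(Z,b \right)} = \frac{1}{5 + Z^{2}}$
$l = 9$ ($l = 6 + 3 = 9$)
$L{\left(h \right)} = 15$ ($L{\left(h \right)} = \left(-3\right) \left(-5\right) = 15$)
$H{\left(M,V \right)} = 15$
$- 9 \left(H{\left(-2,x{\left(5,-4 \right)} \right)} 2 + 4\right) - 7 = - 9 \left(15 \cdot 2 + 4\right) - 7 = - 9 \left(30 + 4\right) - 7 = \left(-9\right) 34 - 7 = -306 - 7 = -313$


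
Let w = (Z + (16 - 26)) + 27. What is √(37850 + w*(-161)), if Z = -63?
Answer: 2*√11314 ≈ 212.73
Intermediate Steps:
w = -46 (w = (-63 + (16 - 26)) + 27 = (-63 - 10) + 27 = -73 + 27 = -46)
√(37850 + w*(-161)) = √(37850 - 46*(-161)) = √(37850 + 7406) = √45256 = 2*√11314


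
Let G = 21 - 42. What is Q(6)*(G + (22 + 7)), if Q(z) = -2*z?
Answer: -96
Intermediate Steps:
G = -21
Q(6)*(G + (22 + 7)) = (-2*6)*(-21 + (22 + 7)) = -12*(-21 + 29) = -12*8 = -96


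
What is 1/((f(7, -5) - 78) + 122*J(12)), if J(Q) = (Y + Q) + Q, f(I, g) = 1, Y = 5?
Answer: 1/3461 ≈ 0.00028893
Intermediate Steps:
J(Q) = 5 + 2*Q (J(Q) = (5 + Q) + Q = 5 + 2*Q)
1/((f(7, -5) - 78) + 122*J(12)) = 1/((1 - 78) + 122*(5 + 2*12)) = 1/(-77 + 122*(5 + 24)) = 1/(-77 + 122*29) = 1/(-77 + 3538) = 1/3461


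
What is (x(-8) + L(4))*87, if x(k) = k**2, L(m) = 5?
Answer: 6003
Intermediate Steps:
(x(-8) + L(4))*87 = ((-8)**2 + 5)*87 = (64 + 5)*87 = 69*87 = 6003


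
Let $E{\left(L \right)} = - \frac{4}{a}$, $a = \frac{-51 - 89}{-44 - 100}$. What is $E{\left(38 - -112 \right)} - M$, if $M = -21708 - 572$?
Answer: $\frac{779656}{35} \approx 22276.0$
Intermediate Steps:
$a = \frac{35}{36}$ ($a = - \frac{140}{-144} = \left(-140\right) \left(- \frac{1}{144}\right) = \frac{35}{36} \approx 0.97222$)
$E{\left(L \right)} = - \frac{144}{35}$ ($E{\left(L \right)} = - \frac{4}{\frac{35}{36}} = \left(-4\right) \frac{36}{35} = - \frac{144}{35}$)
$M = -22280$
$E{\left(38 - -112 \right)} - M = - \frac{144}{35} - -22280 = - \frac{144}{35} + 22280 = \frac{779656}{35}$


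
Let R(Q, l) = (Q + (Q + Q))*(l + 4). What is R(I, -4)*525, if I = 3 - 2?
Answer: 0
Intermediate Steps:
I = 1
R(Q, l) = 3*Q*(4 + l) (R(Q, l) = (Q + 2*Q)*(4 + l) = (3*Q)*(4 + l) = 3*Q*(4 + l))
R(I, -4)*525 = (3*1*(4 - 4))*525 = (3*1*0)*525 = 0*525 = 0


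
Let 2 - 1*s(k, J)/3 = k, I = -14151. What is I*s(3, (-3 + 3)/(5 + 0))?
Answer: 42453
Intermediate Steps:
s(k, J) = 6 - 3*k
I*s(3, (-3 + 3)/(5 + 0)) = -14151*(6 - 3*3) = -14151*(6 - 9) = -14151*(-3) = 42453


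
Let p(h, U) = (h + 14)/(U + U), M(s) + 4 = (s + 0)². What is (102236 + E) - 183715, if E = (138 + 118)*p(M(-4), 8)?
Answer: -81063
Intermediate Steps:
M(s) = -4 + s² (M(s) = -4 + (s + 0)² = -4 + s²)
p(h, U) = (14 + h)/(2*U) (p(h, U) = (14 + h)/((2*U)) = (14 + h)*(1/(2*U)) = (14 + h)/(2*U))
E = 416 (E = (138 + 118)*((½)*(14 + (-4 + (-4)²))/8) = 256*((½)*(⅛)*(14 + (-4 + 16))) = 256*((½)*(⅛)*(14 + 12)) = 256*((½)*(⅛)*26) = 256*(13/8) = 416)
(102236 + E) - 183715 = (102236 + 416) - 183715 = 102652 - 183715 = -81063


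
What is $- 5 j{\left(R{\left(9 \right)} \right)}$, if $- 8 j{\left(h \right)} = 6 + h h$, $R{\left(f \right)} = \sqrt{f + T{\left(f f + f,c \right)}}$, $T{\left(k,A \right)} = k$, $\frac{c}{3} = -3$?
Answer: $\frac{525}{8} \approx 65.625$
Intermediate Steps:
$c = -9$ ($c = 3 \left(-3\right) = -9$)
$R{\left(f \right)} = \sqrt{f^{2} + 2 f}$ ($R{\left(f \right)} = \sqrt{f + \left(f f + f\right)} = \sqrt{f + \left(f^{2} + f\right)} = \sqrt{f + \left(f + f^{2}\right)} = \sqrt{f^{2} + 2 f}$)
$j{\left(h \right)} = - \frac{3}{4} - \frac{h^{2}}{8}$ ($j{\left(h \right)} = - \frac{6 + h h}{8} = - \frac{6 + h^{2}}{8} = - \frac{3}{4} - \frac{h^{2}}{8}$)
$- 5 j{\left(R{\left(9 \right)} \right)} = - 5 \left(- \frac{3}{4} - \frac{\left(\sqrt{9 \left(2 + 9\right)}\right)^{2}}{8}\right) = - 5 \left(- \frac{3}{4} - \frac{\left(\sqrt{9 \cdot 11}\right)^{2}}{8}\right) = - 5 \left(- \frac{3}{4} - \frac{\left(\sqrt{99}\right)^{2}}{8}\right) = - 5 \left(- \frac{3}{4} - \frac{\left(3 \sqrt{11}\right)^{2}}{8}\right) = - 5 \left(- \frac{3}{4} - \frac{99}{8}\right) = \left(-5\right) \left(- \frac{105}{8}\right) = \frac{525}{8}$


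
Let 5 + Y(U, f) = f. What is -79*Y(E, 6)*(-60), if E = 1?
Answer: 4740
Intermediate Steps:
Y(U, f) = -5 + f
-79*Y(E, 6)*(-60) = -79*(-5 + 6)*(-60) = -79*1*(-60) = -79*(-60) = 4740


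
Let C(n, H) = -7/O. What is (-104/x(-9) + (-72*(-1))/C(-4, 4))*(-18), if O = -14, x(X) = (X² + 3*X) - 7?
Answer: -119952/47 ≈ -2552.2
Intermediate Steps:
x(X) = -7 + X² + 3*X
C(n, H) = ½ (C(n, H) = -7/(-14) = -7*(-1/14) = ½)
(-104/x(-9) + (-72*(-1))/C(-4, 4))*(-18) = (-104/(-7 + (-9)² + 3*(-9)) + (-72*(-1))/(½))*(-18) = (-104/(-7 + 81 - 27) + 72*2)*(-18) = (-104/47 + 144)*(-18) = (6664/47)*(-18) = -119952/47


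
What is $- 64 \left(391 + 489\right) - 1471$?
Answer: $-57791$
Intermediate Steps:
$- 64 \left(391 + 489\right) - 1471 = \left(-64\right) 880 - 1471 = -56320 - 1471 = -57791$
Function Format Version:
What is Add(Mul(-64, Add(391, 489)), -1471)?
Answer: -57791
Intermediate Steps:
Add(Mul(-64, Add(391, 489)), -1471) = Add(Mul(-64, 880), -1471) = Add(-56320, -1471) = -57791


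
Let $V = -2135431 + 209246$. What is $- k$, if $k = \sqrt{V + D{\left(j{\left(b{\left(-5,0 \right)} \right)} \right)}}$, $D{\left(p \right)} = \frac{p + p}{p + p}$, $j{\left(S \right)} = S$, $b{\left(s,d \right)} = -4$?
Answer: $- 2 i \sqrt{481546} \approx - 1387.9 i$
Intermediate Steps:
$D{\left(p \right)} = 1$ ($D{\left(p \right)} = \frac{2 p}{2 p} = 2 p \frac{1}{2 p} = 1$)
$V = -1926185$
$k = 2 i \sqrt{481546}$ ($k = \sqrt{-1926185 + 1} = \sqrt{-1926184} = 2 i \sqrt{481546} \approx 1387.9 i$)
$- k = - 2 i \sqrt{481546}$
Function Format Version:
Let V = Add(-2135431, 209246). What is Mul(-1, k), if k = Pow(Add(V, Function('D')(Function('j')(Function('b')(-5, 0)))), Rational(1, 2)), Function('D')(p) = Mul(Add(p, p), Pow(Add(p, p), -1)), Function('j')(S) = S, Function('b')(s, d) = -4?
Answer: Mul(-2, I, Pow(481546, Rational(1, 2))) ≈ Mul(-1387.9, I)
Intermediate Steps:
Function('D')(p) = 1 (Function('D')(p) = Mul(Mul(2, p), Pow(Mul(2, p), -1)) = Mul(Mul(2, p), Mul(Rational(1, 2), Pow(p, -1))) = 1)
V = -1926185
k = Mul(2, I, Pow(481546, Rational(1, 2))) (k = Pow(Add(-1926185, 1), Rational(1, 2)) = Pow(-1926184, Rational(1, 2)) = Mul(2, I, Pow(481546, Rational(1, 2))) ≈ Mul(1387.9, I))
Mul(-1, k) = Mul(-1, Mul(2, I, Pow(481546, Rational(1, 2)))) = Mul(-2, I, Pow(481546, Rational(1, 2)))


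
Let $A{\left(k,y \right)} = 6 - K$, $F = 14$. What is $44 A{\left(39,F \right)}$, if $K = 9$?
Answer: $-132$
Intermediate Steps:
$A{\left(k,y \right)} = -3$ ($A{\left(k,y \right)} = 6 - 9 = -3$)
$44 A{\left(39,F \right)} = 44 \left(-3\right) = -132$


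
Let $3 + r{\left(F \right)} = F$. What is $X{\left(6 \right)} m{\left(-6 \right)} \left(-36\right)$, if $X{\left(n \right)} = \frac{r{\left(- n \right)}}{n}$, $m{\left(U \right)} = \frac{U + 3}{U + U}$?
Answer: $\frac{27}{2} \approx 13.5$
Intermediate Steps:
$r{\left(F \right)} = -3 + F$
$m{\left(U \right)} = \frac{3 + U}{2 U}$
$X{\left(n \right)} = \frac{-3 - n}{n}$
$X{\left(6 \right)} m{\left(-6 \right)} \left(-36\right) = \frac{-3 - 6}{6} \frac{3 - 6}{2 \left(-6\right)} \left(-36\right) = \frac{-3 - 6}{6} \cdot \frac{1}{2} \left(- \frac{1}{6}\right) \left(-3\right) \left(-36\right) = \frac{1}{6} \left(-9\right) \frac{1}{4} \left(-36\right) = \left(- \frac{3}{2}\right) \frac{1}{4} \left(-36\right) = \left(- \frac{3}{8}\right) \left(-36\right) = \frac{27}{2}$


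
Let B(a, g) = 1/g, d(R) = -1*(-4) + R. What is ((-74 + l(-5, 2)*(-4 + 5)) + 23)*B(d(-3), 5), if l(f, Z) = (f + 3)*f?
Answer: -41/5 ≈ -8.2000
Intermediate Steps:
l(f, Z) = f*(3 + f) (l(f, Z) = (3 + f)*f = f*(3 + f))
d(R) = 4 + R
((-74 + l(-5, 2)*(-4 + 5)) + 23)*B(d(-3), 5) = ((-74 + (-5*(3 - 5))*(-4 + 5)) + 23)/5 = ((-74 - 5*(-2)*1) + 23)*(⅕) = ((-74 + 10*1) + 23)*(⅕) = ((-74 + 10) + 23)*(⅕) = (-64 + 23)*(⅕) = -41*⅕ = -41/5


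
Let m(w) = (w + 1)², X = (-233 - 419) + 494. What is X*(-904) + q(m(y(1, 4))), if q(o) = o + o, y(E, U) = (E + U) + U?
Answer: 143032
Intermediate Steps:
y(E, U) = E + 2*U
X = -158 (X = -652 + 494 = -158)
m(w) = (1 + w)²
q(o) = 2*o
X*(-904) + q(m(y(1, 4))) = -158*(-904) + 2*(1 + (1 + 2*4))² = 142832 + 2*(1 + (1 + 8))² = 142832 + 2*(1 + 9)² = 142832 + 2*10² = 142832 + 2*100 = 142832 + 200 = 143032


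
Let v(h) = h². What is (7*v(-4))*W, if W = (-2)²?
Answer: 448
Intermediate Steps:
W = 4
(7*v(-4))*W = (7*(-4)²)*4 = (7*16)*4 = 112*4 = 448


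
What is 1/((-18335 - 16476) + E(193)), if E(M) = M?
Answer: -1/34618 ≈ -2.8887e-5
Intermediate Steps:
1/((-18335 - 16476) + E(193)) = 1/((-18335 - 16476) + 193) = 1/(-34811 + 193) = 1/(-34618) = -1/34618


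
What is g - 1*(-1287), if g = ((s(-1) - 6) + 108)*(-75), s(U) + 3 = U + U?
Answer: -5988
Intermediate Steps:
s(U) = -3 + 2*U (s(U) = -3 + (U + U) = -3 + 2*U)
g = -7275 (g = (((-3 + 2*(-1)) - 6) + 108)*(-75) = (((-3 - 2) - 6) + 108)*(-75) = ((-5 - 6) + 108)*(-75) = (-11 + 108)*(-75) = 97*(-75) = -7275)
g - 1*(-1287) = -7275 - 1*(-1287) = -7275 + 1287 = -5988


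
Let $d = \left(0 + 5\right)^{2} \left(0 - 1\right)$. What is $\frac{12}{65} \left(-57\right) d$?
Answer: $\frac{3420}{13} \approx 263.08$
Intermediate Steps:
$d = -25$ ($d = 5^{2} \left(-1\right) = 25 \left(-1\right) = -25$)
$\frac{12}{65} \left(-57\right) d = \frac{12}{65} \left(-57\right) \left(-25\right) = \left(- \frac{684}{65}\right) \left(-25\right) = \frac{3420}{13}$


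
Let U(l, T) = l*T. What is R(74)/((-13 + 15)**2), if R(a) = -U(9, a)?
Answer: -333/2 ≈ -166.50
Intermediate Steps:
U(l, T) = T*l
R(a) = -9*a (R(a) = -a*9 = -9*a)
R(74)/((-13 + 15)**2) = (-9*74)/((-13 + 15)**2) = -666/(2**2) = -666/4 = -666*1/4 = -333/2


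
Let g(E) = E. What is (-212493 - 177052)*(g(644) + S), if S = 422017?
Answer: -164645479245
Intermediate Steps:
(-212493 - 177052)*(g(644) + S) = (-212493 - 177052)*(644 + 422017) = -389545*422661 = -164645479245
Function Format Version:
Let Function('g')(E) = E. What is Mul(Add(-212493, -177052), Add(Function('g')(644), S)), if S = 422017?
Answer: -164645479245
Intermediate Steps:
Mul(Add(-212493, -177052), Add(Function('g')(644), S)) = Mul(Add(-212493, -177052), Add(644, 422017)) = Mul(-389545, 422661) = -164645479245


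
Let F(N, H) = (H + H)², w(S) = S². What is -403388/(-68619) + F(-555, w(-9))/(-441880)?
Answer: 44112063101/7580340930 ≈ 5.8193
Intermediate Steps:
F(N, H) = 4*H² (F(N, H) = (2*H)² = 4*H²)
-403388/(-68619) + F(-555, w(-9))/(-441880) = -403388/(-68619) + (4*((-9)²)²)/(-441880) = -403388*(-1/68619) + (4*81²)*(-1/441880) = 403388/68619 + (4*6561)*(-1/441880) = 403388/68619 + 26244*(-1/441880) = 403388/68619 - 6561/110470 = 44112063101/7580340930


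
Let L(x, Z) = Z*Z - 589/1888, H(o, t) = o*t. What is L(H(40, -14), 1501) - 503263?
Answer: 3303504755/1888 ≈ 1.7497e+6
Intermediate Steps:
L(x, Z) = -589/1888 + Z² (L(x, Z) = Z² - 589*1/1888 = Z² - 589/1888 = -589/1888 + Z²)
L(H(40, -14), 1501) - 503263 = (-589/1888 + 1501²) - 503263 = (-589/1888 + 2253001) - 503263 = 4253665299/1888 - 503263 = 3303504755/1888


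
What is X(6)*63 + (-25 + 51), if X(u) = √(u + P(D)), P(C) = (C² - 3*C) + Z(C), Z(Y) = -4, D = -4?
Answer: 26 + 63*√30 ≈ 371.07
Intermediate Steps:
P(C) = -4 + C² - 3*C (P(C) = (C² - 3*C) - 4 = -4 + C² - 3*C)
X(u) = √(24 + u) (X(u) = √(u + (-4 + (-4)² - 3*(-4))) = √(u + (-4 + 16 + 12)) = √(u + 24) = √(24 + u))
X(6)*63 + (-25 + 51) = √(24 + 6)*63 + (-25 + 51) = √30*63 + 26 = 63*√30 + 26 = 26 + 63*√30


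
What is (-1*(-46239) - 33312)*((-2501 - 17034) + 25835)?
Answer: 81440100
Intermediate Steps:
(-1*(-46239) - 33312)*((-2501 - 17034) + 25835) = (46239 - 33312)*(-19535 + 25835) = 12927*6300 = 81440100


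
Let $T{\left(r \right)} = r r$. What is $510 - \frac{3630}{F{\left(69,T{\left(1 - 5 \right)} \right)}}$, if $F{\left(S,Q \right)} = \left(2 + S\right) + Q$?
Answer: $\frac{13580}{29} \approx 468.28$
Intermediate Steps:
$T{\left(r \right)} = r^{2}$
$F{\left(S,Q \right)} = 2 + Q + S$
$510 - \frac{3630}{F{\left(69,T{\left(1 - 5 \right)} \right)}} = 510 - \frac{3630}{2 + \left(1 - 5\right)^{2} + 69} = 510 - \frac{3630}{2 + \left(-4\right)^{2} + 69} = 510 - \frac{3630}{2 + 16 + 69} = 510 - \frac{3630}{87} = 510 - 3630 \cdot \frac{1}{87} = 510 - \frac{1210}{29} = \frac{13580}{29}$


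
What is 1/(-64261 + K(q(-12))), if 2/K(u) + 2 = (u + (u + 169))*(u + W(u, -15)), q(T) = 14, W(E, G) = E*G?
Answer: -19307/1240687128 ≈ -1.5562e-5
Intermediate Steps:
K(u) = 2/(-2 - 14*u*(169 + 2*u)) (K(u) = 2/(-2 + (u + (u + 169))*(u + u*(-15))) = 2/(-2 + (u + (169 + u))*(u - 15*u)) = 2/(-2 + (169 + 2*u)*(-14*u)) = 2/(-2 - 14*u*(169 + 2*u)))
1/(-64261 + K(q(-12))) = 1/(-64261 + 1/(-1 - 1183*14 - 14*14**2)) = 1/(-64261 + 1/(-1 - 16562 - 14*196)) = 1/(-64261 + 1/(-1 - 16562 - 2744)) = 1/(-64261 + 1/(-19307)) = 1/(-64261 - 1/19307) = 1/(-1240687128/19307) = -19307/1240687128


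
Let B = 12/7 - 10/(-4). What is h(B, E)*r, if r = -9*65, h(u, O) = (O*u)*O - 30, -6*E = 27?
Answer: -1812915/56 ≈ -32373.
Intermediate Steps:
E = -9/2 (E = -⅙*27 = -9/2 ≈ -4.5000)
B = 59/14 (B = 12*(⅐) - 10*(-¼) = 12/7 + 5/2 = 59/14 ≈ 4.2143)
h(u, O) = -30 + u*O² (h(u, O) = u*O² - 30 = -30 + u*O²)
r = -585
h(B, E)*r = (-30 + 59*(-9/2)²/14)*(-585) = (-30 + (59/14)*(81/4))*(-585) = (-30 + 4779/56)*(-585) = (3099/56)*(-585) = -1812915/56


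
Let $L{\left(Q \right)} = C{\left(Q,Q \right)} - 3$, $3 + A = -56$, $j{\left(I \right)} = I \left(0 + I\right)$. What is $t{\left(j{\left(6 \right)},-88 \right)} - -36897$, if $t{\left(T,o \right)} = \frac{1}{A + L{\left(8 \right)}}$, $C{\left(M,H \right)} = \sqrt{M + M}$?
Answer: $\frac{2140025}{58} \approx 36897.0$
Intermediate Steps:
$j{\left(I \right)} = I^{2}$ ($j{\left(I \right)} = I I = I^{2}$)
$C{\left(M,H \right)} = \sqrt{2} \sqrt{M}$ ($C{\left(M,H \right)} = \sqrt{2 M} = \sqrt{2} \sqrt{M}$)
$A = -59$ ($A = -3 - 56 = -59$)
$L{\left(Q \right)} = -3 + \sqrt{2} \sqrt{Q}$ ($L{\left(Q \right)} = \sqrt{2} \sqrt{Q} - 3 = -3 + \sqrt{2} \sqrt{Q}$)
$t{\left(T,o \right)} = - \frac{1}{58}$ ($t{\left(T,o \right)} = \frac{1}{-59 - \left(3 - \sqrt{2} \sqrt{8}\right)} = \frac{1}{-59 - \left(3 - \sqrt{2} \cdot 2 \sqrt{2}\right)} = \frac{1}{-59 + \left(-3 + 4\right)} = \frac{1}{-59 + 1} = \frac{1}{-58} = - \frac{1}{58}$)
$t{\left(j{\left(6 \right)},-88 \right)} - -36897 = - \frac{1}{58} - -36897 = - \frac{1}{58} + 36897 = \frac{2140025}{58}$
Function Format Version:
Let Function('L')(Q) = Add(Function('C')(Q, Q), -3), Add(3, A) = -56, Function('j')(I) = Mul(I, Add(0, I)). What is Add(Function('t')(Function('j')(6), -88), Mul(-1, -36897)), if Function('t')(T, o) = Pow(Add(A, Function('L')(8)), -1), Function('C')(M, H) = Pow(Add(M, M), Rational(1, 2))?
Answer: Rational(2140025, 58) ≈ 36897.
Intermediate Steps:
Function('j')(I) = Pow(I, 2) (Function('j')(I) = Mul(I, I) = Pow(I, 2))
Function('C')(M, H) = Mul(Pow(2, Rational(1, 2)), Pow(M, Rational(1, 2))) (Function('C')(M, H) = Pow(Mul(2, M), Rational(1, 2)) = Mul(Pow(2, Rational(1, 2)), Pow(M, Rational(1, 2))))
A = -59 (A = Add(-3, -56) = -59)
Function('L')(Q) = Add(-3, Mul(Pow(2, Rational(1, 2)), Pow(Q, Rational(1, 2)))) (Function('L')(Q) = Add(Mul(Pow(2, Rational(1, 2)), Pow(Q, Rational(1, 2))), -3) = Add(-3, Mul(Pow(2, Rational(1, 2)), Pow(Q, Rational(1, 2)))))
Function('t')(T, o) = Rational(-1, 58) (Function('t')(T, o) = Pow(Add(-59, Add(-3, Mul(Pow(2, Rational(1, 2)), Pow(8, Rational(1, 2))))), -1) = Pow(Add(-59, Add(-3, Mul(Pow(2, Rational(1, 2)), Mul(2, Pow(2, Rational(1, 2)))))), -1) = Pow(Add(-59, Add(-3, 4)), -1) = Pow(Add(-59, 1), -1) = Pow(-58, -1) = Rational(-1, 58))
Add(Function('t')(Function('j')(6), -88), Mul(-1, -36897)) = Add(Rational(-1, 58), Mul(-1, -36897)) = Add(Rational(-1, 58), 36897) = Rational(2140025, 58)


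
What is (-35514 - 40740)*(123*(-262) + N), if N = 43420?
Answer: -853587276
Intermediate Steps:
(-35514 - 40740)*(123*(-262) + N) = (-35514 - 40740)*(123*(-262) + 43420) = -76254*(-32226 + 43420) = -76254*11194 = -853587276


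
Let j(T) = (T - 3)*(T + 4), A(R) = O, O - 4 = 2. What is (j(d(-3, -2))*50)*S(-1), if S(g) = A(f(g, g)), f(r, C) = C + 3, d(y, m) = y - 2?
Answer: 2400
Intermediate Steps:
O = 6 (O = 4 + 2 = 6)
d(y, m) = -2 + y
f(r, C) = 3 + C
A(R) = 6
j(T) = (-3 + T)*(4 + T)
S(g) = 6
(j(d(-3, -2))*50)*S(-1) = ((-12 + (-2 - 3) + (-2 - 3)²)*50)*6 = ((-12 - 5 + (-5)²)*50)*6 = ((-12 - 5 + 25)*50)*6 = (8*50)*6 = 400*6 = 2400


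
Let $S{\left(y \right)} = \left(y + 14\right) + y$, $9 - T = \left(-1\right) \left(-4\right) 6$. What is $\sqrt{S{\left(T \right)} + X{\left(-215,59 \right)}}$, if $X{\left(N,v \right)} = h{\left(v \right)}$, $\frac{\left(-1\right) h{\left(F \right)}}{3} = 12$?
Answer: $2 i \sqrt{13} \approx 7.2111 i$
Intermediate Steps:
$h{\left(F \right)} = -36$ ($h{\left(F \right)} = \left(-3\right) 12 = -36$)
$X{\left(N,v \right)} = -36$
$T = -15$ ($T = 9 - \left(-1\right) \left(-4\right) 6 = 9 - 4 \cdot 6 = 9 - 24 = -15$)
$S{\left(y \right)} = 14 + 2 y$ ($S{\left(y \right)} = \left(14 + y\right) + y = 14 + 2 y$)
$\sqrt{S{\left(T \right)} + X{\left(-215,59 \right)}} = \sqrt{\left(14 + 2 \left(-15\right)\right) - 36} = \sqrt{\left(14 - 30\right) - 36} = \sqrt{-16 - 36} = \sqrt{-52} = 2 i \sqrt{13}$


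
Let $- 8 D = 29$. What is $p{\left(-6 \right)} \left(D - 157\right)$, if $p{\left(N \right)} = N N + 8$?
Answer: $- \frac{14135}{2} \approx -7067.5$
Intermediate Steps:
$D = - \frac{29}{8}$ ($D = \left(- \frac{1}{8}\right) 29 = - \frac{29}{8} \approx -3.625$)
$p{\left(N \right)} = 8 + N^{2}$ ($p{\left(N \right)} = N^{2} + 8 = 8 + N^{2}$)
$p{\left(-6 \right)} \left(D - 157\right) = \left(8 + \left(-6\right)^{2}\right) \left(- \frac{29}{8} - 157\right) = \left(8 + 36\right) \left(- \frac{1285}{8}\right) = 44 \left(- \frac{1285}{8}\right) = - \frac{14135}{2}$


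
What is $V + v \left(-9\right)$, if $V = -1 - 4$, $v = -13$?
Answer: $112$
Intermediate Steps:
$V = -5$ ($V = -1 - 4 = -5$)
$V + v \left(-9\right) = -5 - -117 = -5 + 117 = 112$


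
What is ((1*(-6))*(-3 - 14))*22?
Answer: 2244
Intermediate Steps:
((1*(-6))*(-3 - 14))*22 = -6*(-17)*22 = 102*22 = 2244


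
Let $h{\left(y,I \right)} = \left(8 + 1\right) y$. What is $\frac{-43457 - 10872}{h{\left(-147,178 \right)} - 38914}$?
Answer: $\frac{54329}{40237} \approx 1.3502$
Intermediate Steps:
$h{\left(y,I \right)} = 9 y$
$\frac{-43457 - 10872}{h{\left(-147,178 \right)} - 38914} = \frac{-43457 - 10872}{9 \left(-147\right) - 38914} = - \frac{54329}{-1323 - 38914} = - \frac{54329}{-40237} = \left(-54329\right) \left(- \frac{1}{40237}\right) = \frac{54329}{40237}$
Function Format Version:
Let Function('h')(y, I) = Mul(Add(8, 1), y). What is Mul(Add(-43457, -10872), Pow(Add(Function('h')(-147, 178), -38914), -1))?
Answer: Rational(54329, 40237) ≈ 1.3502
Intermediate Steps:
Function('h')(y, I) = Mul(9, y)
Mul(Add(-43457, -10872), Pow(Add(Function('h')(-147, 178), -38914), -1)) = Mul(Add(-43457, -10872), Pow(Add(Mul(9, -147), -38914), -1)) = Mul(-54329, Pow(Add(-1323, -38914), -1)) = Mul(-54329, Pow(-40237, -1)) = Mul(-54329, Rational(-1, 40237)) = Rational(54329, 40237)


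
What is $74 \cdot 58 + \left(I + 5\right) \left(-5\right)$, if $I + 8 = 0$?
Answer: $4307$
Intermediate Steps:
$I = -8$ ($I = -8 + 0 = -8$)
$74 \cdot 58 + \left(I + 5\right) \left(-5\right) = 74 \cdot 58 + \left(-8 + 5\right) \left(-5\right) = 4292 - -15 = 4292 + 15 = 4307$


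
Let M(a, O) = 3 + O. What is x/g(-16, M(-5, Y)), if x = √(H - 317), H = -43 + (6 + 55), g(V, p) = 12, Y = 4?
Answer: I*√299/12 ≈ 1.441*I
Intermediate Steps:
H = 18 (H = -43 + 61 = 18)
x = I*√299 (x = √(18 - 317) = √(-299) = I*√299 ≈ 17.292*I)
x/g(-16, M(-5, Y)) = (I*√299)/12 = (I*√299)*(1/12) = I*√299/12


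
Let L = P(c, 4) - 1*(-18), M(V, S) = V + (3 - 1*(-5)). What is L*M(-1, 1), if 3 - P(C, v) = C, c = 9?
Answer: 84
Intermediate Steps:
P(C, v) = 3 - C
M(V, S) = 8 + V (M(V, S) = V + (3 + 5) = V + 8 = 8 + V)
L = 12 (L = (3 - 1*9) - 1*(-18) = (3 - 9) + 18 = -6 + 18 = 12)
L*M(-1, 1) = 12*(8 - 1) = 12*7 = 84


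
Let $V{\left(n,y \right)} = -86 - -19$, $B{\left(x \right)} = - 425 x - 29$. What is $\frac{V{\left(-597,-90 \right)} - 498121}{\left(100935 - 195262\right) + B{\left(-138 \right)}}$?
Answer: $\frac{249094}{17853} \approx 13.952$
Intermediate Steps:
$B{\left(x \right)} = -29 - 425 x$
$V{\left(n,y \right)} = -67$ ($V{\left(n,y \right)} = -86 + 19 = -67$)
$\frac{V{\left(-597,-90 \right)} - 498121}{\left(100935 - 195262\right) + B{\left(-138 \right)}} = \frac{-67 - 498121}{\left(100935 - 195262\right) - -58621} = - \frac{498188}{-94327 + \left(-29 + 58650\right)} = - \frac{498188}{-94327 + 58621} = - \frac{498188}{-35706} = \left(-498188\right) \left(- \frac{1}{35706}\right) = \frac{249094}{17853}$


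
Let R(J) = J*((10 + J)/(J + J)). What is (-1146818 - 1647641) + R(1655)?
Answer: -5587253/2 ≈ -2.7936e+6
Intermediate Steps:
R(J) = 5 + J/2 (R(J) = J*((10 + J)/((2*J))) = J*((10 + J)*(1/(2*J))) = J*((10 + J)/(2*J)) = 5 + J/2)
(-1146818 - 1647641) + R(1655) = (-1146818 - 1647641) + (5 + (½)*1655) = -2794459 + (5 + 1655/2) = -2794459 + 1665/2 = -5587253/2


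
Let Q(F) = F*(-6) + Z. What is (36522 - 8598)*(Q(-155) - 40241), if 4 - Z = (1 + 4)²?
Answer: -1098306768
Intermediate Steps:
Z = -21 (Z = 4 - (1 + 4)² = 4 - 1*5² = 4 - 1*25 = 4 - 25 = -21)
Q(F) = -21 - 6*F (Q(F) = F*(-6) - 21 = -6*F - 21 = -21 - 6*F)
(36522 - 8598)*(Q(-155) - 40241) = (36522 - 8598)*((-21 - 6*(-155)) - 40241) = 27924*((-21 + 930) - 40241) = 27924*(909 - 40241) = 27924*(-39332) = -1098306768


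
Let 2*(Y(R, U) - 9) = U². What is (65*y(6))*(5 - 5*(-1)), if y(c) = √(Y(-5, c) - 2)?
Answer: 3250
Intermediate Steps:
Y(R, U) = 9 + U²/2
y(c) = √(7 + c²/2) (y(c) = √((9 + c²/2) - 2) = √(7 + c²/2))
(65*y(6))*(5 - 5*(-1)) = (65*(√(28 + 2*6²)/2))*(5 - 5*(-1)) = (65*(√(28 + 2*36)/2))*(5 + 5) = (65*(√(28 + 72)/2))*10 = (65*(√100/2))*10 = (65*((½)*10))*10 = (65*5)*10 = 325*10 = 3250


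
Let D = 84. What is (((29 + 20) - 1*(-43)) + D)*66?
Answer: 11616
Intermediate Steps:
(((29 + 20) - 1*(-43)) + D)*66 = (((29 + 20) - 1*(-43)) + 84)*66 = ((49 + 43) + 84)*66 = (92 + 84)*66 = 176*66 = 11616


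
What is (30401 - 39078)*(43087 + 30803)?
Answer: -641143530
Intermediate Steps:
(30401 - 39078)*(43087 + 30803) = -8677*73890 = -641143530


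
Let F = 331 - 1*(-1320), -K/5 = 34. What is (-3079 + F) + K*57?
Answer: -11118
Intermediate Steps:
K = -170 (K = -5*34 = -170)
F = 1651 (F = 331 + 1320 = 1651)
(-3079 + F) + K*57 = (-3079 + 1651) - 170*57 = -1428 - 9690 = -11118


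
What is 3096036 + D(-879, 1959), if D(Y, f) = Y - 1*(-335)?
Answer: 3095492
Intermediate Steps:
D(Y, f) = 335 + Y (D(Y, f) = Y + 335 = 335 + Y)
3096036 + D(-879, 1959) = 3096036 + (335 - 879) = 3096036 - 544 = 3095492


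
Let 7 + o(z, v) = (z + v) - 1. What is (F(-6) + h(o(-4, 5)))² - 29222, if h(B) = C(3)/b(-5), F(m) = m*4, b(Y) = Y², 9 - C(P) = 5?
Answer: -17908534/625 ≈ -28654.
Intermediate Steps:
C(P) = 4 (C(P) = 9 - 1*5 = 9 - 5 = 4)
o(z, v) = -8 + v + z (o(z, v) = -7 + ((z + v) - 1) = -7 + ((v + z) - 1) = -7 + (-1 + v + z) = -8 + v + z)
F(m) = 4*m
h(B) = 4/25 (h(B) = 4/((-5)²) = 4/25)
(F(-6) + h(o(-4, 5)))² - 29222 = (4*(-6) + 4/25)² - 29222 = (-24 + 4/25)² - 29222 = (-596/25)² - 29222 = 355216/625 - 29222 = -17908534/625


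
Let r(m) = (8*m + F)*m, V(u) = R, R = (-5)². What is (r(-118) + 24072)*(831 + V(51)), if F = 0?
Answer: 115957184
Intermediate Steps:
R = 25
V(u) = 25
r(m) = 8*m² (r(m) = (8*m + 0)*m = (8*m)*m = 8*m²)
(r(-118) + 24072)*(831 + V(51)) = (8*(-118)² + 24072)*(831 + 25) = (8*13924 + 24072)*856 = (111392 + 24072)*856 = 135464*856 = 115957184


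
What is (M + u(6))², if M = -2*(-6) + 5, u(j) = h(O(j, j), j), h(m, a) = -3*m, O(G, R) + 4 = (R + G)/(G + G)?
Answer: 676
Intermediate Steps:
O(G, R) = -4 + (G + R)/(2*G) (O(G, R) = -4 + (R + G)/(G + G) = -4 + (G + R)/((2*G)) = -4 + (G + R)*(1/(2*G)) = -4 + (G + R)/(2*G))
u(j) = 9 (u(j) = -3*(j - 7*j)/(2*j) = -3*(-6*j)/(2*j) = -3*(-3) = 9)
M = 17 (M = 12 + 5 = 17)
(M + u(6))² = (17 + 9)² = 26² = 676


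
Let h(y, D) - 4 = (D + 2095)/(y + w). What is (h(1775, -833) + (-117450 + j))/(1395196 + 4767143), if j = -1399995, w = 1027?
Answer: -2125934210/8633436939 ≈ -0.24624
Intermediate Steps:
h(y, D) = 4 + (2095 + D)/(1027 + y) (h(y, D) = 4 + (D + 2095)/(y + 1027) = 4 + (2095 + D)/(1027 + y))
(h(1775, -833) + (-117450 + j))/(1395196 + 4767143) = ((6203 - 833 + 4*1775)/(1027 + 1775) + (-117450 - 1399995))/(1395196 + 4767143) = ((6203 - 833 + 7100)/2802 - 1517445)/6162339 = ((1/2802)*12470 - 1517445)*(1/6162339) = (6235/1401 - 1517445)*(1/6162339) = -2125934210/1401*1/6162339 = -2125934210/8633436939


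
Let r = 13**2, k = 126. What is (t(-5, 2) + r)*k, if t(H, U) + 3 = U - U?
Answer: 20916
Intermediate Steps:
t(H, U) = -3 (t(H, U) = -3 + (U - U) = -3 + 0 = -3)
r = 169
(t(-5, 2) + r)*k = (-3 + 169)*126 = 166*126 = 20916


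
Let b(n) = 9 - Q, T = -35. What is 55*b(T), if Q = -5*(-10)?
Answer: -2255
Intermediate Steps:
Q = 50
b(n) = -41 (b(n) = 9 - 1*50 = 9 - 50 = -41)
55*b(T) = 55*(-41) = -2255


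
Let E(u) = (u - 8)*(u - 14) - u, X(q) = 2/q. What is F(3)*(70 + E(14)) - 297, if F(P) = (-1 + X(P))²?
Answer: -2617/9 ≈ -290.78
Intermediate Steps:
E(u) = -u + (-14 + u)*(-8 + u) (E(u) = (-8 + u)*(-14 + u) - u = (-14 + u)*(-8 + u) - u = -u + (-14 + u)*(-8 + u))
F(P) = (-1 + 2/P)²
F(3)*(70 + E(14)) - 297 = ((-2 + 3)²/3²)*(70 + (112 + 14² - 23*14)) - 297 = ((⅑)*1²)*(70 + (112 + 196 - 322)) - 297 = ((⅑)*1)*(70 - 14) - 297 = (⅑)*56 - 297 = 56/9 - 297 = -2617/9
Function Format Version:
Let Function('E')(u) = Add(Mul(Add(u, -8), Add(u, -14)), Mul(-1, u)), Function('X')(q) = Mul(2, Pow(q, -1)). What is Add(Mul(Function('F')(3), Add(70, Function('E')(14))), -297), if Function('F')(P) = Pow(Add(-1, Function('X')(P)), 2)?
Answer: Rational(-2617, 9) ≈ -290.78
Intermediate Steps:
Function('E')(u) = Add(Mul(-1, u), Mul(Add(-14, u), Add(-8, u))) (Function('E')(u) = Add(Mul(Add(-8, u), Add(-14, u)), Mul(-1, u)) = Add(Mul(Add(-14, u), Add(-8, u)), Mul(-1, u)) = Add(Mul(-1, u), Mul(Add(-14, u), Add(-8, u))))
Function('F')(P) = Pow(Add(-1, Mul(2, Pow(P, -1))), 2)
Add(Mul(Function('F')(3), Add(70, Function('E')(14))), -297) = Add(Mul(Mul(Pow(3, -2), Pow(Add(-2, 3), 2)), Add(70, Add(112, Pow(14, 2), Mul(-23, 14)))), -297) = Add(Mul(Mul(Rational(1, 9), Pow(1, 2)), Add(70, Add(112, 196, -322))), -297) = Add(Mul(Mul(Rational(1, 9), 1), Add(70, -14)), -297) = Add(Mul(Rational(1, 9), 56), -297) = Add(Rational(56, 9), -297) = Rational(-2617, 9)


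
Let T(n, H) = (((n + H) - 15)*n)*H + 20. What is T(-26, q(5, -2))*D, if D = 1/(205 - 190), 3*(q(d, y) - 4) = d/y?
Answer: 56429/270 ≈ 209.00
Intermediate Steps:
q(d, y) = 4 + d/(3*y) (q(d, y) = 4 + (d/y)/3 = 4 + d/(3*y))
T(n, H) = 20 + H*n*(-15 + H + n) (T(n, H) = (((H + n) - 15)*n)*H + 20 = ((-15 + H + n)*n)*H + 20 = (n*(-15 + H + n))*H + 20 = H*n*(-15 + H + n) + 20 = 20 + H*n*(-15 + H + n))
D = 1/15 ≈ 0.066667
T(-26, q(5, -2))*D = (20 + (4 + (⅓)*5/(-2))*(-26)² - 26*(4 + (⅓)*5/(-2))² - 15*(4 + (⅓)*5/(-2))*(-26))*(1/15) = (20 + (4 + (⅓)*5*(-½))*676 - 26*(4 + (⅓)*5*(-½))² - 15*(4 + (⅓)*5*(-½))*(-26))*(1/15) = (20 + (4 - ⅚)*676 - 26*(4 - ⅚)² - 15*(4 - ⅚)*(-26))*(1/15) = (20 + (19/6)*676 - 26*(19/6)² - 15*19/6*(-26))*(1/15) = (20 + 6422/3 - 26*361/36 + 1235)*(1/15) = (20 + 6422/3 - 4693/18 + 1235)*(1/15) = (56429/18)*(1/15) = 56429/270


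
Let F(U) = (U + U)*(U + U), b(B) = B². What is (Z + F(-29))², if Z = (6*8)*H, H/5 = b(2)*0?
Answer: 11316496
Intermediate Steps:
H = 0 (H = 5*(2²*0) = 5*(4*0) = 5*0 = 0)
F(U) = 4*U² (F(U) = (2*U)*(2*U) = 4*U²)
Z = 0 (Z = (6*8)*0 = 48*0 = 0)
(Z + F(-29))² = (0 + 4*(-29)²)² = (0 + 4*841)² = (0 + 3364)² = 3364² = 11316496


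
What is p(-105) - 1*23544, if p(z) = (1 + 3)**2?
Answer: -23528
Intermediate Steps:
p(z) = 16 (p(z) = 4**2 = 16)
p(-105) - 1*23544 = 16 - 1*23544 = 16 - 23544 = -23528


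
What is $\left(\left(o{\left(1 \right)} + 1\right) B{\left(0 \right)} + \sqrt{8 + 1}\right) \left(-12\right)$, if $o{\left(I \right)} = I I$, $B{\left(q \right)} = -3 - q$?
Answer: $36$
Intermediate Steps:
$o{\left(I \right)} = I^{2}$
$\left(\left(o{\left(1 \right)} + 1\right) B{\left(0 \right)} + \sqrt{8 + 1}\right) \left(-12\right) = \left(\left(1^{2} + 1\right) \left(-3 - 0\right) + \sqrt{8 + 1}\right) \left(-12\right) = \left(\left(1 + 1\right) \left(-3 + 0\right) + \sqrt{9}\right) \left(-12\right) = \left(2 \left(-3\right) + 3\right) \left(-12\right) = \left(-6 + 3\right) \left(-12\right) = \left(-3\right) \left(-12\right) = 36$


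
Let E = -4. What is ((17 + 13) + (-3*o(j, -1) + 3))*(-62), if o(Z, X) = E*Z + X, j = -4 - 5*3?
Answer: 11904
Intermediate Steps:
j = -19 (j = -4 - 15 = -19)
o(Z, X) = X - 4*Z (o(Z, X) = -4*Z + X = X - 4*Z)
((17 + 13) + (-3*o(j, -1) + 3))*(-62) = ((17 + 13) + (-3*(-1 - 4*(-19)) + 3))*(-62) = (30 + (-3*(-1 + 76) + 3))*(-62) = (30 + (-3*75 + 3))*(-62) = (30 + (-225 + 3))*(-62) = (30 - 222)*(-62) = -192*(-62) = 11904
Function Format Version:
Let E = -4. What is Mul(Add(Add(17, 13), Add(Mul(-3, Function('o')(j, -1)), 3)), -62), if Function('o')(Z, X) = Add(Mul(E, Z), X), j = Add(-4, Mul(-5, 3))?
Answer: 11904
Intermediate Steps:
j = -19 (j = Add(-4, -15) = -19)
Function('o')(Z, X) = Add(X, Mul(-4, Z)) (Function('o')(Z, X) = Add(Mul(-4, Z), X) = Add(X, Mul(-4, Z)))
Mul(Add(Add(17, 13), Add(Mul(-3, Function('o')(j, -1)), 3)), -62) = Mul(Add(Add(17, 13), Add(Mul(-3, Add(-1, Mul(-4, -19))), 3)), -62) = Mul(Add(30, Add(Mul(-3, Add(-1, 76)), 3)), -62) = Mul(Add(30, Add(Mul(-3, 75), 3)), -62) = Mul(Add(30, Add(-225, 3)), -62) = Mul(Add(30, -222), -62) = Mul(-192, -62) = 11904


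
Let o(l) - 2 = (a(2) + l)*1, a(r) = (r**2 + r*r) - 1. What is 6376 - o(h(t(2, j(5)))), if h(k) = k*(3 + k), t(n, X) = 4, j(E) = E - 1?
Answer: 6339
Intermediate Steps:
j(E) = -1 + E
a(r) = -1 + 2*r**2 (a(r) = (r**2 + r**2) - 1 = 2*r**2 - 1 = -1 + 2*r**2)
o(l) = 9 + l (o(l) = 2 + ((-1 + 2*2**2) + l)*1 = 2 + ((-1 + 2*4) + l)*1 = 2 + ((-1 + 8) + l)*1 = 2 + (7 + l)*1 = 2 + (7 + l) = 9 + l)
6376 - o(h(t(2, j(5)))) = 6376 - (9 + 4*(3 + 4)) = 6376 - (9 + 4*7) = 6376 - (9 + 28) = 6376 - 1*37 = 6376 - 37 = 6339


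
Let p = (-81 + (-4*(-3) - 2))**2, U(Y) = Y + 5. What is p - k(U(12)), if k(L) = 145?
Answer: 4896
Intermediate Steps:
U(Y) = 5 + Y
p = 5041 (p = (-81 + (12 - 2))**2 = (-81 + 10)**2 = (-71)**2 = 5041)
p - k(U(12)) = 5041 - 1*145 = 5041 - 145 = 4896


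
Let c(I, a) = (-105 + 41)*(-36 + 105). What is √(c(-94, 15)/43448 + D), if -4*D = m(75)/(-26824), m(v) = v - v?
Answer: 2*I*√749478/5431 ≈ 0.31881*I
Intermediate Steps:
m(v) = 0
c(I, a) = -4416 (c(I, a) = -64*69 = -4416)
D = 0 (D = -0/(-26824) = -0*(-1)/26824 = -¼*0 = 0)
√(c(-94, 15)/43448 + D) = √(-4416/43448 + 0) = √(-4416*1/43448 + 0) = √(-552/5431 + 0) = √(-552/5431) = 2*I*√749478/5431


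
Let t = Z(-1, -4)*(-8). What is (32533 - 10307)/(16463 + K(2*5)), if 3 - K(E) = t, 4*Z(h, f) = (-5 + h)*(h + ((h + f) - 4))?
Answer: 11113/8293 ≈ 1.3400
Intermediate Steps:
Z(h, f) = (-5 + h)*(-4 + f + 2*h)/4 (Z(h, f) = ((-5 + h)*(h + ((h + f) - 4)))/4 = ((-5 + h)*(h + ((f + h) - 4)))/4 = ((-5 + h)*(h + (-4 + f + h)))/4 = ((-5 + h)*(-4 + f + 2*h))/4 = (-5 + h)*(-4 + f + 2*h)/4)
t = -120 (t = (5 + (1/2)*(-1)**2 - 7/2*(-1) - 5/4*(-4) + (1/4)*(-4)*(-1))*(-8) = (5 + (1/2)*1 + 7/2 + 5 + 1)*(-8) = (5 + 1/2 + 7/2 + 5 + 1)*(-8) = 15*(-8) = -120)
K(E) = 123 (K(E) = 3 - 1*(-120) = 3 + 120 = 123)
(32533 - 10307)/(16463 + K(2*5)) = (32533 - 10307)/(16463 + 123) = 22226/16586 = 22226*(1/16586) = 11113/8293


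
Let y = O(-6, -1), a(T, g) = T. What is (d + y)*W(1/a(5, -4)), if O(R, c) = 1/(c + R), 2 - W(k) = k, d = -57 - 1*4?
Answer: -3852/35 ≈ -110.06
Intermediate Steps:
d = -61 (d = -57 - 4 = -61)
W(k) = 2 - k
O(R, c) = 1/(R + c)
y = -⅐ (y = 1/(-6 - 1) = 1/(-7) = -⅐ ≈ -0.14286)
(d + y)*W(1/a(5, -4)) = (-61 - ⅐)*(2 - 1/5) = -428*(2 - 1*⅕)/7 = -428*(2 - ⅕)/7 = -428/7*9/5 = -3852/35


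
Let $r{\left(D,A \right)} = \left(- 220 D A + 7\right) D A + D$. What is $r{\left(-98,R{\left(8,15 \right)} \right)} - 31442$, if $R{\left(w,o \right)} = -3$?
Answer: $-19045402$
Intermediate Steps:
$r{\left(D,A \right)} = D + A D \left(7 - 220 A D\right)$ ($r{\left(D,A \right)} = \left(- 220 A D + 7\right) D A + D = \left(7 - 220 A D\right) D A + D = D \left(7 - 220 A D\right) A + D = A D \left(7 - 220 A D\right) + D = D + A D \left(7 - 220 A D\right)$)
$r{\left(-98,R{\left(8,15 \right)} \right)} - 31442 = - 98 \left(1 + 7 \left(-3\right) - - 21560 \left(-3\right)^{2}\right) - 31442 = - 98 \left(1 - 21 - \left(-21560\right) 9\right) - 31442 = - 98 \left(1 - 21 + 194040\right) - 31442 = \left(-98\right) 194020 - 31442 = -19013960 - 31442 = -19045402$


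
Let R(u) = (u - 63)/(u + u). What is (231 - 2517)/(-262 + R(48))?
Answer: 73152/8389 ≈ 8.7200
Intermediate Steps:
R(u) = (-63 + u)/(2*u) (R(u) = (-63 + u)/((2*u)) = (-63 + u)*(1/(2*u)) = (-63 + u)/(2*u))
(231 - 2517)/(-262 + R(48)) = (231 - 2517)/(-262 + (½)*(-63 + 48)/48) = -2286/(-262 + (½)*(1/48)*(-15)) = -2286/(-262 - 5/32) = -2286/(-8389/32) = -2286*(-32/8389) = 73152/8389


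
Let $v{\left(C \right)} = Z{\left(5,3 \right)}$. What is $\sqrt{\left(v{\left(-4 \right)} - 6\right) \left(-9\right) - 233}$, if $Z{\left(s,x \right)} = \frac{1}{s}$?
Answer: $\frac{2 i \sqrt{1130}}{5} \approx 13.446 i$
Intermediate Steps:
$v{\left(C \right)} = \frac{1}{5}$
$\sqrt{\left(v{\left(-4 \right)} - 6\right) \left(-9\right) - 233} = \sqrt{\left(\frac{1}{5} - 6\right) \left(-9\right) - 233} = \sqrt{\left(- \frac{29}{5}\right) \left(-9\right) - 233} = \sqrt{\frac{261}{5} - 233} = \sqrt{- \frac{904}{5}} = \frac{2 i \sqrt{1130}}{5}$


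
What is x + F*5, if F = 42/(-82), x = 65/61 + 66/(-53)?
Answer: -363286/132553 ≈ -2.7407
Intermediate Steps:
x = -581/3233 (x = 65*(1/61) + 66*(-1/53) = 65/61 - 66/53 = -581/3233 ≈ -0.17971)
F = -21/41 (F = 42*(-1/82) = -21/41 ≈ -0.51220)
x + F*5 = -581/3233 - 21/41*5 = -581/3233 - 105/41 = -363286/132553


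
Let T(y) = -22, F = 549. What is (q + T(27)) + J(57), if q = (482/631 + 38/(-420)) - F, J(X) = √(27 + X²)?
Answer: -75573979/132510 + 6*√91 ≈ -513.09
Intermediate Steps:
q = -72658759/132510 (q = (482/631 + 38/(-420)) - 1*549 = (482*(1/631) + 38*(-1/420)) - 549 = (482/631 - 19/210) - 549 = 89231/132510 - 549 = -72658759/132510 ≈ -548.33)
(q + T(27)) + J(57) = (-72658759/132510 - 22) + √(27 + 57²) = -75573979/132510 + √(27 + 3249) = -75573979/132510 + √3276 = -75573979/132510 + 6*√91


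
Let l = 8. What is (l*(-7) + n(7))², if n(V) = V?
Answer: 2401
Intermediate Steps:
(l*(-7) + n(7))² = (8*(-7) + 7)² = (-56 + 7)² = (-49)² = 2401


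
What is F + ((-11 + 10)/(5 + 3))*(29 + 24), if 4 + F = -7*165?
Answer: -9325/8 ≈ -1165.6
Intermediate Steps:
F = -1159 (F = -4 - 7*165 = -4 - 1155 = -1159)
F + ((-11 + 10)/(5 + 3))*(29 + 24) = -1159 + ((-11 + 10)/(5 + 3))*(29 + 24) = -1159 - 1/8*53 = -1159 - 1*⅛*53 = -1159 - ⅛*53 = -1159 - 53/8 = -9325/8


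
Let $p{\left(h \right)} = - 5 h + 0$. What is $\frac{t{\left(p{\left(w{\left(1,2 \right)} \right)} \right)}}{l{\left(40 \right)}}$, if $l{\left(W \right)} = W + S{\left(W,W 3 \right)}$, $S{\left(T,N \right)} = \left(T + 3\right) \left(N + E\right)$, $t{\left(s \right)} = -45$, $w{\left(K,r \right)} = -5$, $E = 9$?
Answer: $- \frac{45}{5587} \approx -0.0080544$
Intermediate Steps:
$p{\left(h \right)} = - 5 h$
$S{\left(T,N \right)} = \left(3 + T\right) \left(9 + N\right)$ ($S{\left(T,N \right)} = \left(T + 3\right) \left(N + 9\right) = \left(3 + T\right) \left(9 + N\right)$)
$l{\left(W \right)} = 27 + 3 W^{2} + 19 W$ ($l{\left(W \right)} = W + \left(27 + 3 W 3 + 9 W + W 3 W\right) = W + \left(27 + 3 \cdot 3 W + 9 W + 3 W W\right) = W + \left(27 + 9 W + 9 W + 3 W^{2}\right) = W + \left(27 + 3 W^{2} + 18 W\right) = 27 + 3 W^{2} + 19 W$)
$\frac{t{\left(p{\left(w{\left(1,2 \right)} \right)} \right)}}{l{\left(40 \right)}} = - \frac{45}{27 + 3 \cdot 40^{2} + 19 \cdot 40} = - \frac{45}{27 + 3 \cdot 1600 + 760} = - \frac{45}{27 + 4800 + 760} = - \frac{45}{5587}$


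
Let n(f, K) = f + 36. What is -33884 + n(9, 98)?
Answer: -33839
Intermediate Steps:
n(f, K) = 36 + f
-33884 + n(9, 98) = -33884 + (36 + 9) = -33884 + 45 = -33839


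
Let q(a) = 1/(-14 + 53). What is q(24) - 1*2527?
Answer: -98552/39 ≈ -2527.0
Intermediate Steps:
q(a) = 1/39
q(24) - 1*2527 = 1/39 - 1*2527 = 1/39 - 2527 = -98552/39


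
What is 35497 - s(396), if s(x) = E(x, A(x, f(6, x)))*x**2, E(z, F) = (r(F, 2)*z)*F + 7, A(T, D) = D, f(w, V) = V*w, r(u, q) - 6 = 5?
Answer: -1623024080711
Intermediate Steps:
r(u, q) = 11 (r(u, q) = 6 + 5 = 11)
E(z, F) = 7 + 11*F*z (E(z, F) = (11*z)*F + 7 = 11*F*z + 7 = 7 + 11*F*z)
s(x) = x**2*(7 + 66*x**2) (s(x) = (7 + 11*(x*6)*x)*x**2 = (7 + 11*(6*x)*x)*x**2 = (7 + 66*x**2)*x**2 = x**2*(7 + 66*x**2))
35497 - s(396) = 35497 - 396**2*(7 + 66*396**2) = 35497 - 156816*(7 + 66*156816) = 35497 - 156816*(7 + 10349856) = 35497 - 156816*10349863 = 35497 - 1*1623024116208 = 35497 - 1623024116208 = -1623024080711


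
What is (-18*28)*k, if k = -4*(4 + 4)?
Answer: 16128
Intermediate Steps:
k = -32 (k = -4*8 = -32)
(-18*28)*k = -18*28*(-32) = -504*(-32) = 16128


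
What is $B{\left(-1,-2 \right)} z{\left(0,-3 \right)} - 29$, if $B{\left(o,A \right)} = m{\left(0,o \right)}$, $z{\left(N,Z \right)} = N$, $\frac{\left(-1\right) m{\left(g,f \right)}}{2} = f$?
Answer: $-29$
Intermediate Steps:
$m{\left(g,f \right)} = - 2 f$
$B{\left(o,A \right)} = - 2 o$
$B{\left(-1,-2 \right)} z{\left(0,-3 \right)} - 29 = \left(-2\right) \left(-1\right) 0 - 29 = 2 \cdot 0 - 29 = 0 - 29 = -29$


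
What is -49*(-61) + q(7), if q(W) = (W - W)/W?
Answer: 2989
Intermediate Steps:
q(W) = 0 (q(W) = 0/W = 0)
-49*(-61) + q(7) = -49*(-61) + 0 = 2989 + 0 = 2989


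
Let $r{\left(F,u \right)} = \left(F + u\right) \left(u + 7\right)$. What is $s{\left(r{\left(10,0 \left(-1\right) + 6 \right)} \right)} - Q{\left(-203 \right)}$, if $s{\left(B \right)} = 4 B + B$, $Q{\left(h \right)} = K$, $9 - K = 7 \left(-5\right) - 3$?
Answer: $993$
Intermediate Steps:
$K = 47$ ($K = 9 - \left(7 \left(-5\right) - 3\right) = 9 - \left(-35 - 3\right) = 9 - -38 = 9 + 38 = 47$)
$r{\left(F,u \right)} = \left(7 + u\right) \left(F + u\right)$ ($r{\left(F,u \right)} = \left(F + u\right) \left(7 + u\right) = \left(7 + u\right) \left(F + u\right)$)
$Q{\left(h \right)} = 47$
$s{\left(B \right)} = 5 B$
$s{\left(r{\left(10,0 \left(-1\right) + 6 \right)} \right)} - Q{\left(-203 \right)} = 5 \left(\left(0 \left(-1\right) + 6\right)^{2} + 7 \cdot 10 + 7 \left(0 \left(-1\right) + 6\right) + 10 \left(0 \left(-1\right) + 6\right)\right) - 47 = 5 \left(\left(0 + 6\right)^{2} + 70 + 7 \left(0 + 6\right) + 10 \left(0 + 6\right)\right) - 47 = 5 \left(6^{2} + 70 + 7 \cdot 6 + 10 \cdot 6\right) - 47 = 5 \left(36 + 70 + 42 + 60\right) - 47 = 5 \cdot 208 - 47 = 1040 - 47 = 993$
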